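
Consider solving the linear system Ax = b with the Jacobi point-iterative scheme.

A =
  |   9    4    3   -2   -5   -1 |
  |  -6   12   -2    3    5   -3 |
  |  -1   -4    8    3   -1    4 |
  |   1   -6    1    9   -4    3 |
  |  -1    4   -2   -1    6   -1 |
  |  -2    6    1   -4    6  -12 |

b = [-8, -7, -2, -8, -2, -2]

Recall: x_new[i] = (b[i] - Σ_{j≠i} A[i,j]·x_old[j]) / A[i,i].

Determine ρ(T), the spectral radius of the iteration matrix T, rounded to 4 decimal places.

Write A = D+L+U with D = diag(9, 12, 8, 9, 6, -12).
Jacobi: T = -D⁻¹(L+U), T[3,5] = -(3)/(9) = -0.3333; T[3,3] = 0.
  T[0,:] = [+0.0000 -0.4444 -0.3333 +0.2222 +0.5556 +0.1111]
  T[1,:] = [+0.5000 +0.0000 +0.1667 -0.2500 -0.4167 +0.2500]
  T[2,:] = [+0.1250 +0.5000 +0.0000 -0.3750 +0.1250 -0.5000]
  T[3,:] = [-0.1111 +0.6667 -0.1111 +0.0000 +0.4444 -0.3333]
  T[4,:] = [+0.1667 -0.6667 +0.3333 +0.1667 +0.0000 +0.1667]
  T[5,:] = [-0.1667 +0.5000 +0.0833 -0.3333 +0.5000 +0.0000]
moduli |λ_i(T)| = 1.1629, 0.5911, 0.5911, 0.4516, 0.4516, 0.3624.
spectral radius ρ = 1.1629; 1.1629 > 1 ⇒ diverges.

1.1629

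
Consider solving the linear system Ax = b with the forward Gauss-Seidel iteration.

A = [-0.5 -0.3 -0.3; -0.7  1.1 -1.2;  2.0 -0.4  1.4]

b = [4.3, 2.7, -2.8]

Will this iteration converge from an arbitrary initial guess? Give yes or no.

Let D = diag(-0.5, 1.1, 1.4); L, U the strict triangles.
GS T = -(D+L)⁻¹U: row 0 first, T[0,2] = -(-0.3)/(-0.5) = -0.6000; later rows by forward substitution.
  T[0,:] = [+0.0000, -0.6000, -0.6000]
  T[1,:] = [+0.0000, -0.3818, +0.7091]
  T[2,:] = [+0.0000, +0.7481, +1.0597]
eigenvalue magnitudes: 1.3636, 0.6857, 0.0000.
spectral radius ρ = 1.3636; 1.3636 > 1: divergent.

no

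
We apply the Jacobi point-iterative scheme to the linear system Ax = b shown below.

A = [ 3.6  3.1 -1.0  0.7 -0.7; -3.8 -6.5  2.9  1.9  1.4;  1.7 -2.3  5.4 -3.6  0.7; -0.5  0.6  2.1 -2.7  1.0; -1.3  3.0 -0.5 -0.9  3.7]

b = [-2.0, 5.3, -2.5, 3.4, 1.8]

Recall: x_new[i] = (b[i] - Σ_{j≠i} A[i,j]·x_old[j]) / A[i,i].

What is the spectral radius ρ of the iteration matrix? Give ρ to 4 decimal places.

1.1272

Let D = diag(3.6, -6.5, 5.4, -2.7, 3.7); L, U the strict triangles.
T_J = -D⁻¹(L+U): T[2,3] = -(-3.6)/(5.4) = +0.6667; T[2,2] = 0.
  T[0,:] = [+0.0000  -0.8611  +0.2778  -0.1944  +0.1944]
  T[1,:] = [-0.5846  +0.0000  +0.4462  +0.2923  +0.2154]
  T[2,:] = [-0.3148  +0.4259  +0.0000  +0.6667  -0.1296]
  T[3,:] = [-0.1852  +0.2222  +0.7778  +0.0000  +0.3704]
  T[4,:] = [+0.3514  -0.8108  +0.1351  +0.2432  +0.0000]
moduli |λ_i(T)| = 1.1272, 0.7471, 0.7471, 0.3090, 0.0243.
ρ = 1.1272; 1.1272 > 1, so it fails to converge.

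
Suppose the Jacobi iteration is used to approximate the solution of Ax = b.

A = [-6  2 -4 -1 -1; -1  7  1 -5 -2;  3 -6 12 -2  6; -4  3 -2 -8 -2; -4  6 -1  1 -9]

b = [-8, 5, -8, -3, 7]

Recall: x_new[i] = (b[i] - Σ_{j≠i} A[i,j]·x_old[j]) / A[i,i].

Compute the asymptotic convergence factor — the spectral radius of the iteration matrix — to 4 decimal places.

1.1664

Let D = diag(-6, 7, 12, -8, -9); L, U the strict triangles.
Jacobi: T = -D⁻¹(L+U), T[0,3] = -(-1)/(-6) = -0.1667; T[0,0] = 0.
  T[0,:] = [+0.0000, +0.3333, -0.6667, -0.1667, -0.1667]
  T[1,:] = [+0.1429, +0.0000, -0.1429, +0.7143, +0.2857]
  T[2,:] = [-0.2500, +0.5000, +0.0000, +0.1667, -0.5000]
  T[3,:] = [-0.5000, +0.3750, -0.2500, +0.0000, -0.2500]
  T[4,:] = [-0.4444, +0.6667, -0.1111, +0.1111, +0.0000]
eigenvalue magnitudes: 1.1664, 0.5415, 0.5415, 0.4224, 0.4224.
ρ = 1.1664; 1.1664 > 1: divergent.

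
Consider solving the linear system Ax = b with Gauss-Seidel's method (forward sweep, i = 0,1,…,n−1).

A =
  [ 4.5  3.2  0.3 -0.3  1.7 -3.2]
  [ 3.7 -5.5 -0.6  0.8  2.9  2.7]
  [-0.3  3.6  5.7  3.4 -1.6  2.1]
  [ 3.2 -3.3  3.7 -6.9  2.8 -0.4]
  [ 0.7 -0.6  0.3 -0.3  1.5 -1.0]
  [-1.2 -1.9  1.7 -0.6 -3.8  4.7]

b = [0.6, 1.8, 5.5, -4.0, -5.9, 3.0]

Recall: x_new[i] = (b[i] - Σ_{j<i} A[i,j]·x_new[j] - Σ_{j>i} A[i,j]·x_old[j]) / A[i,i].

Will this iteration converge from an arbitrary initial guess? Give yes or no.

Let D = diag(4.5, -5.5, 5.7, -6.9, 1.5, 4.7); L, U the strict triangles.
Gauss-Seidel: T = -(D+L)⁻¹U, row 0 first, T[0,1] = -(3.2)/(4.5) = -0.7111; later rows by forward substitution.
  T[0,:] = [+0.0000 -0.7111 -0.0667 +0.0667 -0.3778 +0.7111]
  T[1,:] = [+0.0000 -0.4784 -0.1539 +0.1903 +0.2731 +0.9693]
  T[2,:] = [+0.0000 +0.2647 +0.0937 -0.7132 +0.0883 -0.9432]
  T[3,:] = [+0.0000 +0.0409 +0.0930 -0.4425 +0.1473 -0.6975]
  T[4,:] = [+0.0000 +0.0957 -0.0306 +0.0991 +0.2974 +0.7717]
  T[5,:] = [+0.0000 -0.3881 -0.1260 +0.3756 +0.2412 +1.4494]
|roots of det(T-λI)|: 1.3081, 0.4358, 0.2110, 0.2110, 0.1259, 0.0000.
ρ = 1.3081; 1.3081 > 1, so it fails to converge.

no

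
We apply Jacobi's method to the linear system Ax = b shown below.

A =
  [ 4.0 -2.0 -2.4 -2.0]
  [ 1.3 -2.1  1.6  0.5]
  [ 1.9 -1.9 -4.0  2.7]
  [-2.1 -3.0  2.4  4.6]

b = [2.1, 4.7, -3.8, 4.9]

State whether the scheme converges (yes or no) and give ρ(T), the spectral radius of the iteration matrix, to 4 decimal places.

Let D = diag(4, -2.1, -4, 4.6); L, U the strict triangles.
Jacobi: T = -D⁻¹(L+U), T[2,3] = -(2.7)/(-4) = +0.6750; T[2,2] = 0.
  T[0,:] = [+0.0000  +0.5000  +0.6000  +0.5000]
  T[1,:] = [+0.6190  +0.0000  +0.7619  +0.2381]
  T[2,:] = [+0.4750  -0.4750  +0.0000  +0.6750]
  T[3,:] = [+0.4565  +0.6522  -0.5217  +0.0000]
eigenvalue magnitudes: 1.1471, 0.8556, 0.8556, 0.6698.
ρ = 1.1471; 1.1471 > 1 ⇒ diverges.

no, ρ = 1.1471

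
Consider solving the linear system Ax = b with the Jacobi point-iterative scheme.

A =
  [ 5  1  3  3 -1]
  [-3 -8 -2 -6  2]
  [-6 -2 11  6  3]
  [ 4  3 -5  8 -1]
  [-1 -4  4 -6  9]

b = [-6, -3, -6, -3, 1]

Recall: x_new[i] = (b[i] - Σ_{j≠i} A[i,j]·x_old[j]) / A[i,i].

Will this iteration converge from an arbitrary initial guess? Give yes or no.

Write A = D+L+U with D = diag(5, -8, 11, 8, 9).
Jacobi: T = -D⁻¹(L+U), T[2,0] = -(-6)/(11) = +0.5455; T[2,2] = 0.
  T[0,:] = [+0.0000  -0.2000  -0.6000  -0.6000  +0.2000]
  T[1,:] = [-0.3750  +0.0000  -0.2500  -0.7500  +0.2500]
  T[2,:] = [+0.5455  +0.1818  +0.0000  -0.5455  -0.2727]
  T[3,:] = [-0.5000  -0.3750  +0.6250  +0.0000  +0.1250]
  T[4,:] = [+0.1111  +0.4444  -0.4444  +0.6667  +0.0000]
|roots of det(T-λI)|: 1.1455, 0.8663, 0.8663, 0.3389, 0.0098.
ρ(T) = max|λ| = 1.1455; 1.1455 > 1, so it fails to converge.

no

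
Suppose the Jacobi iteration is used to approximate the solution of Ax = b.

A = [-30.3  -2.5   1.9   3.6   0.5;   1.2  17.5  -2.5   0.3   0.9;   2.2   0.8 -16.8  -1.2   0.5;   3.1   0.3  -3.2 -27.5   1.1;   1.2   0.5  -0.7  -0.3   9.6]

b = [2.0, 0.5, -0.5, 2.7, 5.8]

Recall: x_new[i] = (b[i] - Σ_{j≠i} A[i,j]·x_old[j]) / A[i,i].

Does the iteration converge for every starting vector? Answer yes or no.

yes

Split A = D + L + U, D = diag(-30.3, 17.5, -16.8, -27.5, 9.6).
T_J = -D⁻¹(L+U): T[3,2] = -(-3.2)/(-27.5) = -0.1164; T[3,3] = 0.
  T[0,:] = [+0.0000 -0.0825 +0.0627 +0.1188 +0.0165]
  T[1,:] = [-0.0686 +0.0000 +0.1429 -0.0171 -0.0514]
  T[2,:] = [+0.1310 +0.0476 +0.0000 -0.0714 +0.0298]
  T[3,:] = [+0.1127 +0.0109 -0.1164 +0.0000 +0.0400]
  T[4,:] = [-0.1250 -0.0521 +0.0729 +0.0312 +0.0000]
eigenvalue magnitudes: 0.2649, 0.1232, 0.1232, 0.0460, 0.0058.
spectral radius ρ = 0.2649; 0.2649 < 1 ⇒ converges.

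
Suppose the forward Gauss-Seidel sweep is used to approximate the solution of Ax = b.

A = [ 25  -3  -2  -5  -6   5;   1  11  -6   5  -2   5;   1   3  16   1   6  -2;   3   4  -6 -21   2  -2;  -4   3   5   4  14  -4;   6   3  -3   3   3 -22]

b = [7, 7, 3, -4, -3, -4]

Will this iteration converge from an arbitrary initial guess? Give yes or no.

yes

Let D = diag(25, 11, 16, -21, 14, -22); L, U the strict triangles.
Gauss-Seidel: T = -(D+L)⁻¹U, row 0 first, T[0,1] = -(-3)/(25) = +0.1200; later rows by forward substitution.
  T[0,:] = [+0.0000, +0.1200, +0.0800, +0.2000, +0.2400, -0.2000]
  T[1,:] = [+0.0000, -0.0109, +0.5382, -0.4727, +0.1600, -0.4364]
  T[2,:] = [+0.0000, -0.0055, -0.1059, +0.0136, -0.4200, +0.2193]
  T[3,:] = [+0.0000, +0.0166, +0.1442, -0.0654, +0.2800, -0.2696]
  T[4,:] = [+0.0000, +0.0338, -0.0958, +0.1722, +0.1043, +0.3208]
  T[5,:] = [+0.0000, +0.0389, +0.1162, +0.0028, +0.1969, -0.1370]
|eigenvalues of T|: 0.5233, 0.2333, 0.2333, 0.1068, 0.0100, 0.0000.
spectral radius ρ = 0.5233; 0.5233 < 1, so it converges for any x₀.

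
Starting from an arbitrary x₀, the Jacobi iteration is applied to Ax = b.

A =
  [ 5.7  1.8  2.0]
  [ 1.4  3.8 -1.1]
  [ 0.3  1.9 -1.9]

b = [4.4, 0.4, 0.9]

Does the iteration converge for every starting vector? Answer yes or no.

Diagonal D = diag(5.7, 3.8, -1.9); L, U strict lower/upper.
Jacobi: T = -D⁻¹(L+U), T[2,0] = -(0.3)/(-1.9) = +0.1579; T[2,2] = 0.
  T[0,:] = [+0.0000 -0.3158 -0.3509]
  T[1,:] = [-0.3684 +0.0000 +0.2895]
  T[2,:] = [+0.1579 +1.0000 +0.0000]
|roots of det(T-λI)|: 0.7149, 0.4008, 0.4008.
spectral radius ρ = 0.7149; 0.7149 < 1: convergent.

yes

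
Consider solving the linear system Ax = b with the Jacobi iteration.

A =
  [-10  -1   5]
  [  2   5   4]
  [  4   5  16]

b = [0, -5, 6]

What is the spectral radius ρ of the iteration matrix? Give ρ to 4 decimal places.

Diagonal D = diag(-10, 5, 16); L, U strict lower/upper.
Jacobi T = -D⁻¹(L+U): T[1,0] = -(2)/(5) = -0.4000; T[1,1] = 0.
  T[0,:] = [+0.0000, -0.1000, +0.5000]
  T[1,:] = [-0.4000, +0.0000, -0.8000]
  T[2,:] = [-0.2500, -0.3125, +0.0000]
eigenvalue magnitudes: 0.5000, 0.2915, 0.2915.
spectral radius ρ = 0.5000; 0.5000 < 1, so it converges for any x₀.

0.5000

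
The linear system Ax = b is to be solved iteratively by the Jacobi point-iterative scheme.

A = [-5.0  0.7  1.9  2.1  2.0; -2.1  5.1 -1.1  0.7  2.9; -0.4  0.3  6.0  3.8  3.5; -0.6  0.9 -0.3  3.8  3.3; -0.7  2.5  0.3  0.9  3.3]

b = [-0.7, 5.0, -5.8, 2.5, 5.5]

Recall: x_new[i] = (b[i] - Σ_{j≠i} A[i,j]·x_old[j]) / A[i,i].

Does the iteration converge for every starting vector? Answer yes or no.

no

Diagonal D = diag(-5, 5.1, 6, 3.8, 3.3); L, U strict lower/upper.
Jacobi: T = -D⁻¹(L+U), T[1,4] = -(2.9)/(5.1) = -0.5686; T[1,1] = 0.
  T[0,:] = [+0.0000 +0.1400 +0.3800 +0.4200 +0.4000]
  T[1,:] = [+0.4118 +0.0000 +0.2157 -0.1373 -0.5686]
  T[2,:] = [+0.0667 -0.0500 +0.0000 -0.6333 -0.5833]
  T[3,:] = [+0.1579 -0.2368 +0.0789 +0.0000 -0.8684]
  T[4,:] = [+0.2121 -0.7576 -0.0909 -0.2727 +0.0000]
|roots of det(T-λI)|: 1.1886, 0.7152, 0.4515, 0.3712, 0.3712.
ρ = 1.1886; 1.1886 > 1 ⇒ diverges.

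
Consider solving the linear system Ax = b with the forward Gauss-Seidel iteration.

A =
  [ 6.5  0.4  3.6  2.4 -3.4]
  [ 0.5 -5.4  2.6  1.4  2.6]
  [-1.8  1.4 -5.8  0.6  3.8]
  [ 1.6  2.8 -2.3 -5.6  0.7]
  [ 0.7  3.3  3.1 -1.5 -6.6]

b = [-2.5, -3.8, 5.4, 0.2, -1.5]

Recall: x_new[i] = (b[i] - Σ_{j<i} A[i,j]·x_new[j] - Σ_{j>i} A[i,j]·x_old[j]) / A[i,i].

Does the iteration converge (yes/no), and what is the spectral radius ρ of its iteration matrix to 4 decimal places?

yes, ρ = 0.9176

Let D = diag(6.5, -5.4, -5.8, -5.6, -6.6); L, U the strict triangles.
GS T = -(D+L)⁻¹U: row 0 first, T[0,1] = -(0.4)/(6.5) = -0.0615; later rows by forward substitution.
  T[0,:] = [+0.0000  -0.0615  -0.5538  -0.3692  +0.5231]
  T[1,:] = [+0.0000  -0.0057  +0.4302  +0.2251  +0.5299]
  T[2,:] = [+0.0000  +0.0177  +0.2757  +0.2724  +0.6207]
  T[3,:] = [+0.0000  -0.0277  -0.0564  -0.1048  +0.2845]
  T[4,:] = [+0.0000  +0.0052  +0.2987  +0.2251  +0.5473]
|λ(T)| sorted: 0.9176, 0.1062, 0.1062, 0.0039, 0.0000.
ρ(T) = max|λ| = 0.9176; 0.9176 < 1 ⇒ converges.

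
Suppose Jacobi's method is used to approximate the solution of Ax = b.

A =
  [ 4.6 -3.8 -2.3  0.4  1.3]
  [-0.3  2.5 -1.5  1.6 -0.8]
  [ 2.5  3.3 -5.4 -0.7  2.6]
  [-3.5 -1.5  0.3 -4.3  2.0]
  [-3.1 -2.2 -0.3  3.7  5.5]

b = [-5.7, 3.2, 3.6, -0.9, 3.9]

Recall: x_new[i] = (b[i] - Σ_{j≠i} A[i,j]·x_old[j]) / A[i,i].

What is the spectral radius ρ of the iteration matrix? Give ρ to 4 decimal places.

Split A = D + L + U, D = diag(4.6, 2.5, -5.4, -4.3, 5.5).
T_J = -D⁻¹(L+U): T[0,2] = -(-2.3)/(4.6) = +0.5000; T[0,0] = 0.
  T[0,:] = [+0.0000, +0.8261, +0.5000, -0.0870, -0.2826]
  T[1,:] = [+0.1200, +0.0000, +0.6000, -0.6400, +0.3200]
  T[2,:] = [+0.4630, +0.6111, +0.0000, -0.1296, +0.4815]
  T[3,:] = [-0.8140, -0.3488, +0.0698, +0.0000, +0.4651]
  T[4,:] = [+0.5636, +0.4000, +0.0545, -0.6727, +0.0000]
moduli |λ_i(T)| = 1.3389, 0.6973, 0.6973, 0.6003, 0.6003.
ρ = 1.3389; 1.3389 > 1: divergent.

1.3389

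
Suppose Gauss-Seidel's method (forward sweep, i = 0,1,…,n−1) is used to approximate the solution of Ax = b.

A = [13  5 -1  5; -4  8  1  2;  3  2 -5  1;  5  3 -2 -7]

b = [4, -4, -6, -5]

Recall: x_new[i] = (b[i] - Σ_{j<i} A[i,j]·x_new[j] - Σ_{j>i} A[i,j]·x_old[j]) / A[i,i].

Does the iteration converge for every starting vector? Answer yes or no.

yes

A = D + L + U where D = diag(13, 8, -5, -7).
T_GS = -(D+L)⁻¹U: row 0 first, T[0,1] = -(5)/(13) = -0.3846; later rows by forward substitution.
  T[0,:] = [+0.0000  -0.3846  +0.0769  -0.3846]
  T[1,:] = [+0.0000  -0.1923  -0.0865  -0.4423]
  T[2,:] = [+0.0000  -0.3077  +0.0115  -0.2077]
  T[3,:] = [+0.0000  -0.2692  +0.0146  -0.4049]
|roots of det(T-λI)|: 0.6767, 0.1560, 0.0651, 0.0000.
ρ(T) = max|λ| = 0.6767; 0.6767 < 1 ⇒ converges.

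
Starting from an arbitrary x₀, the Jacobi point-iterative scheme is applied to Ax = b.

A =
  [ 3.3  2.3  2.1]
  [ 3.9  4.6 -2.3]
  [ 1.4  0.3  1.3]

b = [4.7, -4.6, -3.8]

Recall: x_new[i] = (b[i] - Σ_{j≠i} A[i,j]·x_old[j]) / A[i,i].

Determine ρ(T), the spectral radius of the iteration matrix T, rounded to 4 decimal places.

Diagonal D = diag(3.3, 4.6, 1.3); L, U strict lower/upper.
Jacobi: T = -D⁻¹(L+U), T[0,2] = -(2.1)/(3.3) = -0.6364; T[0,0] = 0.
  T[0,:] = [+0.0000 -0.6970 -0.6364]
  T[1,:] = [-0.8478 +0.0000 +0.5000]
  T[2,:] = [-1.0769 -0.2308 +0.0000]
|eigenvalues of T|: 1.1725, 0.9465, 0.2260.
ρ(T) = max|λ| = 1.1725; 1.1725 > 1, so it fails to converge.

1.1725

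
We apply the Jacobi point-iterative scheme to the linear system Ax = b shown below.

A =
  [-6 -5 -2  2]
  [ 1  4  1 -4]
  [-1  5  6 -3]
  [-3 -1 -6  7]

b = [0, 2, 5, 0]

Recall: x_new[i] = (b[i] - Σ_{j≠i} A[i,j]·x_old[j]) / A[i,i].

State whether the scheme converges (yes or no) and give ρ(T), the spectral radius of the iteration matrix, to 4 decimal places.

no, ρ = 1.3829

Let D = diag(-6, 4, 6, 7); L, U the strict triangles.
Jacobi T = -D⁻¹(L+U): T[0,3] = -(2)/(-6) = +0.3333; T[0,0] = 0.
  T[0,:] = [+0.0000  -0.8333  -0.3333  +0.3333]
  T[1,:] = [-0.2500  +0.0000  -0.2500  +1.0000]
  T[2,:] = [+0.1667  -0.8333  +0.0000  +0.5000]
  T[3,:] = [+0.4286  +0.1429  +0.8571  +0.0000]
|roots of det(T-λI)|: 1.3829, 0.9168, 0.9168, 0.0026.
spectral radius ρ = 1.3829; 1.3829 > 1: divergent.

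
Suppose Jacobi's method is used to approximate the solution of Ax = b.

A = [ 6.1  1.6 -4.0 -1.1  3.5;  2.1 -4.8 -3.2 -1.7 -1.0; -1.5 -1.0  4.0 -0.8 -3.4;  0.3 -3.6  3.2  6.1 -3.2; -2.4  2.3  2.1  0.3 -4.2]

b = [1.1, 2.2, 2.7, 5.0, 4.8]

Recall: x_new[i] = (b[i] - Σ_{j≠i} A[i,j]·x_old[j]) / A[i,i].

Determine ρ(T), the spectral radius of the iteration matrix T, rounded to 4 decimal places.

Write A = D+L+U with D = diag(6.1, -4.8, 4, 6.1, -4.2).
Jacobi T = -D⁻¹(L+U): T[1,4] = -(-1)/(-4.8) = -0.2083; T[1,1] = 0.
  T[0,:] = [+0.0000 -0.2623 +0.6557 +0.1803 -0.5738]
  T[1,:] = [+0.4375 +0.0000 -0.6667 -0.3542 -0.2083]
  T[2,:] = [+0.3750 +0.2500 +0.0000 +0.2000 +0.8500]
  T[3,:] = [-0.0492 +0.5902 -0.5246 +0.0000 +0.5246]
  T[4,:] = [-0.5714 +0.5476 +0.5000 +0.0714 +0.0000]
eigenvalue magnitudes: 1.2127, 0.8515, 0.8515, 0.3362, 0.1950.
spectral radius ρ = 1.2127; 1.2127 > 1: divergent.

1.2127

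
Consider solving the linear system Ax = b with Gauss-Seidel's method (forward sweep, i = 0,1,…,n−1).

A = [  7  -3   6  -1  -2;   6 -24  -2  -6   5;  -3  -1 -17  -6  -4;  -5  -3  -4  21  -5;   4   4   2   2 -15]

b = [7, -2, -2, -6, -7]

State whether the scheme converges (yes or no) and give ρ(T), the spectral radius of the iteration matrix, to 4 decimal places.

yes, ρ = 0.6659

Write A = D+L+U with D = diag(7, -24, -17, 21, -15).
Gauss-Seidel: T = -(D+L)⁻¹U, row 0 first, T[0,1] = -(-3)/(7) = +0.4286; later rows by forward substitution.
  T[0,:] = [+0.0000  +0.4286  -0.8571  +0.1429  +0.2857]
  T[1,:] = [+0.0000  +0.1071  -0.2976  -0.2143  +0.2798]
  T[2,:] = [+0.0000  -0.0819  +0.1688  -0.3655  -0.3022]
  T[3,:] = [+0.0000  +0.1017  -0.2145  -0.0662  +0.2885]
  T[4,:] = [+0.0000  +0.1455  -0.3140  -0.0766  +0.1490]
eigenvalue magnitudes: 0.6659, 0.1751, 0.1751, 0.0392, 0.0000.
ρ(T) = max|λ| = 0.6659; 0.6659 < 1: convergent.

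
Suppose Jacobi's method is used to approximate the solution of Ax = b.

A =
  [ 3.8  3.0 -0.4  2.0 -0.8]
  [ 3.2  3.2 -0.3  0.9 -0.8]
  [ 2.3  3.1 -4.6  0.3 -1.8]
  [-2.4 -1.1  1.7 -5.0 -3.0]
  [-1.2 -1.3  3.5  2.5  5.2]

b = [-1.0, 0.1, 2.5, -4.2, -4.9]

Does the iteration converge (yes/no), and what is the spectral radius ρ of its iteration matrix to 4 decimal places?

Split A = D + L + U, D = diag(3.8, 3.2, -4.6, -5, 5.2).
T_J = -D⁻¹(L+U): T[0,3] = -(2)/(3.8) = -0.5263; T[0,0] = 0.
  T[0,:] = [+0.0000, -0.7895, +0.1053, -0.5263, +0.2105]
  T[1,:] = [-1.0000, +0.0000, +0.0938, -0.2812, +0.2500]
  T[2,:] = [+0.5000, +0.6739, +0.0000, +0.0652, -0.3913]
  T[3,:] = [-0.4800, -0.2200, +0.3400, +0.0000, -0.6000]
  T[4,:] = [+0.2308, +0.2500, -0.6731, -0.4808, +0.0000]
moduli |λ_i(T)| = 1.3577, 1.0085, 0.6667, 0.5135, 0.5135.
ρ(T) = max|λ| = 1.3577; 1.3577 > 1: divergent.

no, ρ = 1.3577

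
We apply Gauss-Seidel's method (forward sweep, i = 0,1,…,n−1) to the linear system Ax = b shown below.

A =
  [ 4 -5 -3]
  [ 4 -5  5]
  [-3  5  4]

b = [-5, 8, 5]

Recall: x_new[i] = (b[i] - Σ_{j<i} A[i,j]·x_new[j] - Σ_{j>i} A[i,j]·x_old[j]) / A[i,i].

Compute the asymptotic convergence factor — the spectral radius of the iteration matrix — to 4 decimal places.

Diagonal D = diag(4, -5, 4); L, U strict lower/upper.
GS T = -(D+L)⁻¹U: row 0 first, T[0,2] = -(-3)/(4) = +0.7500; later rows by forward substitution.
  T[0,:] = [+0.0000, +1.2500, +0.7500]
  T[1,:] = [+0.0000, +1.0000, +1.6000]
  T[2,:] = [+0.0000, -0.3125, -1.4375]
|λ(T)| sorted: 1.2114, 0.7739, 0.0000.
spectral radius ρ = 1.2114; 1.2114 > 1: divergent.

1.2114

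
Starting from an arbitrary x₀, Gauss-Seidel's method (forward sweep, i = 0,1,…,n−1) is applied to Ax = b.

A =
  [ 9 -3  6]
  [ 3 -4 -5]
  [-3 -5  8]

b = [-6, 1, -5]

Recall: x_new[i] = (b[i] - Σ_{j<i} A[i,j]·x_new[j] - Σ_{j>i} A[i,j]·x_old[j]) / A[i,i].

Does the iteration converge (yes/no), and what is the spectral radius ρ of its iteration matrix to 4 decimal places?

yes, ρ = 0.9248

Write A = D+L+U with D = diag(9, -4, 8).
T_GS = -(D+L)⁻¹U: row 0 first, T[0,1] = -(-3)/(9) = +0.3333; later rows by forward substitution.
  T[0,:] = [+0.0000 +0.3333 -0.6667]
  T[1,:] = [+0.0000 +0.2500 -1.7500]
  T[2,:] = [+0.0000 +0.2812 -1.3438]
eigenvalue magnitudes: 0.9248, 0.1690, 0.0000.
ρ(T) = max|λ| = 0.9248; 0.9248 < 1, so it converges for any x₀.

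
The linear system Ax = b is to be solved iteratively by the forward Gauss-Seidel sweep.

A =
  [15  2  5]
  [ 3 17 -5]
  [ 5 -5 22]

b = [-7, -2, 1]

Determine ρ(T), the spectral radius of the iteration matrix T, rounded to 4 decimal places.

0.2200

Split A = D + L + U, D = diag(15, 17, 22).
GS T = -(D+L)⁻¹U: row 0 first, T[0,2] = -(5)/(15) = -0.3333; later rows by forward substitution.
  T[0,:] = [+0.0000  -0.1333  -0.3333]
  T[1,:] = [+0.0000  +0.0235  +0.3529]
  T[2,:] = [+0.0000  +0.0357  +0.1560]
|roots of det(T-λI)|: 0.2200, 0.0405, 0.0000.
ρ = 0.2200; 0.2200 < 1, so it converges for any x₀.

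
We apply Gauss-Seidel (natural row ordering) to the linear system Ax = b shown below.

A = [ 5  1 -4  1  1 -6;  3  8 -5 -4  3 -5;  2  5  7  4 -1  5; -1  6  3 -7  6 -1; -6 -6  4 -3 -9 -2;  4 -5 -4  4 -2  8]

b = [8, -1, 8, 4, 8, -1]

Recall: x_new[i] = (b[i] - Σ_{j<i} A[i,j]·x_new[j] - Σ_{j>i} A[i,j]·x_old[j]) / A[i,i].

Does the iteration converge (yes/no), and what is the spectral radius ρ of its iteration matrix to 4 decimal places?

Diagonal D = diag(5, 8, 7, -7, -9, 8); L, U strict lower/upper.
Gauss-Seidel: T = -(D+L)⁻¹U, row 0 first, T[0,2] = -(-4)/(5) = +0.8000; later rows by forward substitution.
  T[0,:] = [+0.0000, -0.2000, +0.8000, -0.2000, -0.2000, +1.2000]
  T[1,:] = [+0.0000, +0.0750, +0.3250, +0.5750, -0.3000, +0.1750]
  T[2,:] = [+0.0000, +0.0036, -0.4607, -0.9250, +0.4143, -1.1821]
  T[3,:] = [+0.0000, +0.0944, -0.0332, +0.1250, +0.8061, -0.6709]
  T[4,:] = [+0.0000, +0.0535, -0.9437, -0.7028, +0.2488, -1.4406]
  T[5,:] = [+0.0000, +0.1148, -0.6466, -0.2413, -0.2212, -1.1064]
|λ(T)| sorted: 1.6872, 0.6170, 0.6170, 0.3713, 0.0285, 0.0000.
spectral radius ρ = 1.6872; 1.6872 > 1 ⇒ diverges.

no, ρ = 1.6872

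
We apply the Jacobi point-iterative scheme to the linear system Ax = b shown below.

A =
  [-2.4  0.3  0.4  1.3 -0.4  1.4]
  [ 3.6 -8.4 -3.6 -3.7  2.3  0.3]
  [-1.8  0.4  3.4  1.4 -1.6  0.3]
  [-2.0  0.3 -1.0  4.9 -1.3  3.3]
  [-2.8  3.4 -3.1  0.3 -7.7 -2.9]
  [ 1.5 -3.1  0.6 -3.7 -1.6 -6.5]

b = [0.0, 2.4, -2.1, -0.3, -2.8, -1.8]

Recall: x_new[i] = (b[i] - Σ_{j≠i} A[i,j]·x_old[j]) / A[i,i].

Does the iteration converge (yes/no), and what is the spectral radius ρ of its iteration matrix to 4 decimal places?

Write A = D+L+U with D = diag(-2.4, -8.4, 3.4, 4.9, -7.7, -6.5).
Jacobi: T = -D⁻¹(L+U), T[1,5] = -(0.3)/(-8.4) = +0.0357; T[1,1] = 0.
  T[0,:] = [+0.0000  +0.1250  +0.1667  +0.5417  -0.1667  +0.5833]
  T[1,:] = [+0.4286  +0.0000  -0.4286  -0.4405  +0.2738  +0.0357]
  T[2,:] = [+0.5294  -0.1176  +0.0000  -0.4118  +0.4706  -0.0882]
  T[3,:] = [+0.4082  -0.0612  +0.2041  +0.0000  +0.2653  -0.6735]
  T[4,:] = [-0.3636  +0.4416  -0.4026  +0.0390  +0.0000  -0.3766]
  T[5,:] = [+0.2308  -0.4769  +0.0923  -0.5692  -0.2462  +0.0000]
|eigenvalues of T|: 1.1864, 0.6098, 0.4107, 0.3856, 0.3856, 0.2517.
spectral radius ρ = 1.1864; 1.1864 > 1: divergent.

no, ρ = 1.1864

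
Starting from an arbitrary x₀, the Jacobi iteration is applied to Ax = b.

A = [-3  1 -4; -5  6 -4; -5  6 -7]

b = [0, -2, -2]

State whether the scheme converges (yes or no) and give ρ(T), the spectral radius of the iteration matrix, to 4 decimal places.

Split A = D + L + U, D = diag(-3, 6, -7).
Jacobi: T = -D⁻¹(L+U), T[0,1] = -(1)/(-3) = +0.3333; T[0,0] = 0.
  T[0,:] = [+0.0000 +0.3333 -1.3333]
  T[1,:] = [+0.8333 +0.0000 +0.6667]
  T[2,:] = [-0.7143 +0.8571 +0.0000]
|eigenvalues of T|: 1.5823, 0.8380, 0.8380.
spectral radius ρ = 1.5823; 1.5823 > 1, so it fails to converge.

no, ρ = 1.5823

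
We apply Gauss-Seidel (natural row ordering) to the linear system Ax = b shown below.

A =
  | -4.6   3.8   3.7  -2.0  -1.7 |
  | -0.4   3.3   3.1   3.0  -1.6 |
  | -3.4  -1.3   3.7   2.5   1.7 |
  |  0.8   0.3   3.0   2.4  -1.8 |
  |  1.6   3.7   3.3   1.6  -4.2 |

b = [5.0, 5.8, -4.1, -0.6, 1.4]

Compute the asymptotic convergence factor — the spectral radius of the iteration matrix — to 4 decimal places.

1.6430

Split A = D + L + U, D = diag(-4.6, 3.3, 3.7, 2.4, -4.2).
Gauss-Seidel: T = -(D+L)⁻¹U, row 0 first, T[0,4] = -(-1.7)/(-4.6) = -0.3696; later rows by forward substitution.
  T[0,:] = [+0.0000, +0.8261, +0.8043, -0.4348, -0.3696]
  T[1,:] = [+0.0000, +0.1001, -0.8419, -0.9618, +0.4401]
  T[2,:] = [+0.0000, +0.7943, +0.4433, -1.4131, -0.6444]
  T[3,:] = [+0.0000, -1.2807, -0.7170, +2.0316, +1.6237]
  T[4,:] = [+0.0000, +0.5391, -0.3601, -1.3493, +0.3591]
|eigenvalues of T|: 1.6430, 1.1347, 0.3723, 0.2159, 0.0000.
spectral radius ρ = 1.6430; 1.6430 > 1: divergent.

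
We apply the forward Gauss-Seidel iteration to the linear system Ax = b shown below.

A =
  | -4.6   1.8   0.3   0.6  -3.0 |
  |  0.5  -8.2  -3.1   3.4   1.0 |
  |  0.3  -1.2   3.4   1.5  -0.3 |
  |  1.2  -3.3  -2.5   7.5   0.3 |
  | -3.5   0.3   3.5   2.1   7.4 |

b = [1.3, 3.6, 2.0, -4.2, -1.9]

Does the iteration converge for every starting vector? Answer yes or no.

yes

Diagonal D = diag(-4.6, -8.2, 3.4, 7.5, 7.4); L, U strict lower/upper.
GS T = -(D+L)⁻¹U: row 0 first, T[0,3] = -(0.6)/(-4.6) = +0.1304; later rows by forward substitution.
  T[0,:] = [+0.0000  +0.3913  +0.0652  +0.1304  -0.6522]
  T[1,:] = [+0.0000  +0.0239  -0.3741  +0.4226  +0.0822]
  T[2,:] = [+0.0000  -0.0261  -0.1378  -0.3035  +0.1748]
  T[3,:] = [+0.0000  -0.0608  -0.2210  +0.0639  +0.1588]
  T[4,:] = [+0.0000  +0.2137  +0.1739  +0.1700  -0.4395]
|eigenvalues of T|: 0.6543, 0.1383, 0.1383, 0.0986, 0.0000.
spectral radius ρ = 0.6543; 0.6543 < 1, so it converges for any x₀.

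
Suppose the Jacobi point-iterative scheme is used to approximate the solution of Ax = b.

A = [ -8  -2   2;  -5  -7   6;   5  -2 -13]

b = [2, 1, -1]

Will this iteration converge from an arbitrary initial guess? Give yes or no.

yes

Write A = D+L+U with D = diag(-8, -7, -13).
T_J = -D⁻¹(L+U): T[2,1] = -(-2)/(-13) = -0.1538; T[2,2] = 0.
  T[0,:] = [+0.0000  -0.2500  +0.2500]
  T[1,:] = [-0.7143  +0.0000  +0.8571]
  T[2,:] = [+0.3846  -0.1538  +0.0000]
|λ(T)| sorted: 0.5022, 0.3308, 0.3308.
ρ = 0.5022; 0.5022 < 1 ⇒ converges.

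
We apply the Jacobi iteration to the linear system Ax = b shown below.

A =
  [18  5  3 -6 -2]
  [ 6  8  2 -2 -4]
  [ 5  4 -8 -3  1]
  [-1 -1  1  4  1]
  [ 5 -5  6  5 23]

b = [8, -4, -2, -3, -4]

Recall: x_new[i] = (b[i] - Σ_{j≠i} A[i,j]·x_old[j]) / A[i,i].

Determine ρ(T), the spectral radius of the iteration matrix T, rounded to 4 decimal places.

0.8345

Diagonal D = diag(18, 8, -8, 4, 23); L, U strict lower/upper.
Jacobi: T = -D⁻¹(L+U), T[4,1] = -(-5)/(23) = +0.2174; T[4,4] = 0.
  T[0,:] = [+0.0000, -0.2778, -0.1667, +0.3333, +0.1111]
  T[1,:] = [-0.7500, +0.0000, -0.2500, +0.2500, +0.5000]
  T[2,:] = [+0.6250, +0.5000, +0.0000, -0.3750, +0.1250]
  T[3,:] = [+0.2500, +0.2500, -0.2500, +0.0000, -0.2500]
  T[4,:] = [-0.2174, +0.2174, -0.2609, -0.2174, +0.0000]
eigenvalue magnitudes: 0.8345, 0.5799, 0.4609, 0.4609, 0.1979.
ρ(T) = max|λ| = 0.8345; 0.8345 < 1 ⇒ converges.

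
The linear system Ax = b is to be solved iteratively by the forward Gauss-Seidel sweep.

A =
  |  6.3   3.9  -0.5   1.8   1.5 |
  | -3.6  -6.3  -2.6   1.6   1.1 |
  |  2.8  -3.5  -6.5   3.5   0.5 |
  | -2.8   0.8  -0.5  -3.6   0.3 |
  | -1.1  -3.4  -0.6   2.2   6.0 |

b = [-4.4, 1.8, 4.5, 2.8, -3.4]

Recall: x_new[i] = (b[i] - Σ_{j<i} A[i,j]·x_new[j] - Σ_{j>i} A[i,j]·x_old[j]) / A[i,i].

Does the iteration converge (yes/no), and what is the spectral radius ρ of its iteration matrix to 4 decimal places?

yes, ρ = 0.9500

Diagonal D = diag(6.3, -6.3, -6.5, -3.6, 6); L, U strict lower/upper.
GS T = -(D+L)⁻¹U: row 0 first, T[0,2] = -(-0.5)/(6.3) = +0.0794; later rows by forward substitution.
  T[0,:] = [+0.0000 -0.6190 +0.0794 -0.2857 -0.2381]
  T[1,:] = [+0.0000 +0.3537 -0.4580 +0.4172 +0.3107]
  T[2,:] = [+0.0000 -0.4571 +0.2808 +0.1907 -0.1929]
  T[3,:] = [+0.0000 +0.6236 -0.2025 +0.2885 +0.3643]
  T[4,:] = [+0.0000 -0.1874 -0.1427 +0.0974 -0.0205]
|roots of det(T-λI)|: 0.9500, 0.3890, 0.3240, 0.0176, 0.0000.
spectral radius ρ = 0.9500; 0.9500 < 1: convergent.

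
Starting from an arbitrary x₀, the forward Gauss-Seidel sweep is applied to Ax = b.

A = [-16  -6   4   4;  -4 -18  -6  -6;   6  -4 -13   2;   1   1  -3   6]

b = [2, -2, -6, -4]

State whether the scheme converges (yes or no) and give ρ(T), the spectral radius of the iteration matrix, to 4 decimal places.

yes, ρ = 0.6279

Write A = D+L+U with D = diag(-16, -18, -13, 6).
GS T = -(D+L)⁻¹U: row 0 first, T[0,3] = -(4)/(-16) = +0.2500; later rows by forward substitution.
  T[0,:] = [+0.0000  -0.3750  +0.2500  +0.2500]
  T[1,:] = [+0.0000  +0.0833  -0.3889  -0.3889]
  T[2,:] = [+0.0000  -0.1987  +0.2350  +0.3889]
  T[3,:] = [+0.0000  -0.0507  +0.1407  +0.2176]
|roots of det(T-λI)|: 0.6279, 0.1309, 0.0390, 0.0000.
spectral radius ρ = 0.6279; 0.6279 < 1 ⇒ converges.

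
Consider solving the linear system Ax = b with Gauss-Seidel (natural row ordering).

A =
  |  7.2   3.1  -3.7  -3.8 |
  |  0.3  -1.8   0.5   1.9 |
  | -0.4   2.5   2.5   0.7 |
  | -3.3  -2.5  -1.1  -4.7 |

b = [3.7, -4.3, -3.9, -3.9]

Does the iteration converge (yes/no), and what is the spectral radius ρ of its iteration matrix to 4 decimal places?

no, ρ = 1.5402

A = D + L + U where D = diag(7.2, -1.8, 2.5, -4.7).
T_GS = -(D+L)⁻¹U: row 0 first, T[0,2] = -(-3.7)/(7.2) = +0.5139; later rows by forward substitution.
  T[0,:] = [+0.0000  -0.4306  +0.5139  +0.5278]
  T[1,:] = [+0.0000  -0.0718  +0.3634  +1.1435]
  T[2,:] = [+0.0000  +0.0029  -0.2812  -1.3391]
  T[3,:] = [+0.0000  +0.3398  -0.4883  -0.6654]
|λ(T)| sorted: 1.5402, 0.4907, 0.0311, 0.0000.
ρ = 1.5402; 1.5402 > 1: divergent.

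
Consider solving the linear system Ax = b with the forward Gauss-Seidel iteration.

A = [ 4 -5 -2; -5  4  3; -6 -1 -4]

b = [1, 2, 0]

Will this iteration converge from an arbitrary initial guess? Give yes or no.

Let D = diag(4, 4, -4); L, U the strict triangles.
T_GS = -(D+L)⁻¹U: row 0 first, T[0,1] = -(-5)/(4) = +1.2500; later rows by forward substitution.
  T[0,:] = [+0.0000 +1.2500 +0.5000]
  T[1,:] = [+0.0000 +1.5625 -0.1250]
  T[2,:] = [+0.0000 -2.2656 -0.7188]
moduli |λ_i(T)| = 1.6805, 0.8368, 0.0000.
ρ = 1.6805; 1.6805 > 1, so it fails to converge.

no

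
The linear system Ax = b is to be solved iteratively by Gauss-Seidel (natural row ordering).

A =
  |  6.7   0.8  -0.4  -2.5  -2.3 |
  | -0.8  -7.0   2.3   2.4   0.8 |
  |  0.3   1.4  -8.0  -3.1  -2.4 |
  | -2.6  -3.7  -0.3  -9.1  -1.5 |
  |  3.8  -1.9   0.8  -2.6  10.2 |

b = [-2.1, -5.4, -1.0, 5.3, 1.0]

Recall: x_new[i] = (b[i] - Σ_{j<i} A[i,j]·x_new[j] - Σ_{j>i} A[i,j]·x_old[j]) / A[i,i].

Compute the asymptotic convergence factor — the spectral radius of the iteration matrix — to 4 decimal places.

0.5153

A = D + L + U where D = diag(6.7, -7, -8, -9.1, 10.2).
Gauss-Seidel: T = -(D+L)⁻¹U, row 0 first, T[0,2] = -(-0.4)/(6.7) = +0.0597; later rows by forward substitution.
  T[0,:] = [+0.0000 -0.1194 +0.0597 +0.3731 +0.3433]
  T[1,:] = [+0.0000 +0.0136 +0.3217 +0.3002 +0.0751]
  T[2,:] = [+0.0000 -0.0021 +0.0585 -0.3210 -0.2740]
  T[3,:] = [+0.0000 +0.0286 -0.1498 -0.2181 -0.2844]
  T[4,:] = [+0.0000 +0.0545 -0.0051 -0.1135 -0.1649]
|roots of det(T-λI)|: 0.5153, 0.1474, 0.1109, 0.1109, 0.0000.
ρ = 0.5153; 0.5153 < 1, so it converges for any x₀.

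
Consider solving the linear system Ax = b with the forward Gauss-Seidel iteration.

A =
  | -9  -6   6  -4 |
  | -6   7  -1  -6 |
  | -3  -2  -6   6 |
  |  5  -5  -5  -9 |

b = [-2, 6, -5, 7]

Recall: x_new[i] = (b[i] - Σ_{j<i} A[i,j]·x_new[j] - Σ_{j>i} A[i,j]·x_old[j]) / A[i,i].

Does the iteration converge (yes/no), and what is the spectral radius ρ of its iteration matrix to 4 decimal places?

Let D = diag(-9, 7, -6, -9); L, U the strict triangles.
Gauss-Seidel: T = -(D+L)⁻¹U, row 0 first, T[0,3] = -(-4)/(-9) = -0.4444; later rows by forward substitution.
  T[0,:] = [+0.0000 -0.6667 +0.6667 -0.4444]
  T[1,:] = [+0.0000 -0.5714 +0.7143 +0.4762]
  T[2,:] = [+0.0000 +0.5238 -0.5714 +1.0635]
  T[3,:] = [+0.0000 -0.3439 +0.2910 -1.1023]
|λ(T)| sorted: 1.5988, 0.5902, 0.0561, 0.0000.
ρ = 1.5988; 1.5988 > 1 ⇒ diverges.

no, ρ = 1.5988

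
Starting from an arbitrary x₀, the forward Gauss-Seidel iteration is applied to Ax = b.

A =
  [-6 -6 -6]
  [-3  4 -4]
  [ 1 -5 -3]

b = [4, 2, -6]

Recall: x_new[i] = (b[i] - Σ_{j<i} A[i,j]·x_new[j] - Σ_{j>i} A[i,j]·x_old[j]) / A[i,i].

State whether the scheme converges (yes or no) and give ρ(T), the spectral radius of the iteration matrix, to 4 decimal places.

no, ρ = 1.2287

A = D + L + U where D = diag(-6, 4, -3).
GS T = -(D+L)⁻¹U: row 0 first, T[0,1] = -(-6)/(-6) = -1.0000; later rows by forward substitution.
  T[0,:] = [+0.0000, -1.0000, -1.0000]
  T[1,:] = [+0.0000, -0.7500, +0.2500]
  T[2,:] = [+0.0000, +0.9167, -0.7500]
moduli |λ_i(T)| = 1.2287, 0.2713, 0.0000.
spectral radius ρ = 1.2287; 1.2287 > 1: divergent.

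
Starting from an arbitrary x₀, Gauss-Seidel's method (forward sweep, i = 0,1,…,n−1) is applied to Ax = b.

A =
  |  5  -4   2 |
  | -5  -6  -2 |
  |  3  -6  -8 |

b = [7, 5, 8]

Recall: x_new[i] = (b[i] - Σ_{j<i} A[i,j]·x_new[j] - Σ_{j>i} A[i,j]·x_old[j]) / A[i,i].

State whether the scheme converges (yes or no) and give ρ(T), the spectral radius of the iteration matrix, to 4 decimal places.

Diagonal D = diag(5, -6, -8); L, U strict lower/upper.
Gauss-Seidel: T = -(D+L)⁻¹U, row 0 first, T[0,2] = -(2)/(5) = -0.4000; later rows by forward substitution.
  T[0,:] = [+0.0000 +0.8000 -0.4000]
  T[1,:] = [+0.0000 -0.6667 +0.0000]
  T[2,:] = [+0.0000 +0.8000 -0.1500]
eigenvalue magnitudes: 0.6667, 0.1500, 0.0000.
spectral radius ρ = 0.6667; 0.6667 < 1 ⇒ converges.

yes, ρ = 0.6667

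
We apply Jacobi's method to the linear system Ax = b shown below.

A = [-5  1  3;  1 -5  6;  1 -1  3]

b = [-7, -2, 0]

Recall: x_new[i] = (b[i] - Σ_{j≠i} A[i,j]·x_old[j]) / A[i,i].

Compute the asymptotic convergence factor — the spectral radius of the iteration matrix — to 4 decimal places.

Split A = D + L + U, D = diag(-5, -5, 3).
T_J = -D⁻¹(L+U): T[1,0] = -(1)/(-5) = +0.2000; T[1,1] = 0.
  T[0,:] = [+0.0000 +0.2000 +0.6000]
  T[1,:] = [+0.2000 +0.0000 +1.2000]
  T[2,:] = [-0.3333 +0.3333 +0.0000]
|roots of det(T-λI)|: 0.5583, 0.3583, 0.2000.
spectral radius ρ = 0.5583; 0.5583 < 1, so it converges for any x₀.

0.5583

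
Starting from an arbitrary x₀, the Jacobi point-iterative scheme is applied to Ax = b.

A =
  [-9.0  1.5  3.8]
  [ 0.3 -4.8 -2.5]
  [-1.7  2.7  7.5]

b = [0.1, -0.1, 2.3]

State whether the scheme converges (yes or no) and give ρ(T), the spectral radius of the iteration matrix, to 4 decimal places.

yes, ρ = 0.5860

Write A = D+L+U with D = diag(-9, -4.8, 7.5).
Jacobi: T = -D⁻¹(L+U), T[1,0] = -(0.3)/(-4.8) = +0.0625; T[1,1] = 0.
  T[0,:] = [+0.0000 +0.1667 +0.4222]
  T[1,:] = [+0.0625 +0.0000 -0.5208]
  T[2,:] = [+0.2267 -0.3600 +0.0000]
eigenvalue magnitudes: 0.5860, 0.4829, 0.1031.
ρ = 0.5860; 0.5860 < 1, so it converges for any x₀.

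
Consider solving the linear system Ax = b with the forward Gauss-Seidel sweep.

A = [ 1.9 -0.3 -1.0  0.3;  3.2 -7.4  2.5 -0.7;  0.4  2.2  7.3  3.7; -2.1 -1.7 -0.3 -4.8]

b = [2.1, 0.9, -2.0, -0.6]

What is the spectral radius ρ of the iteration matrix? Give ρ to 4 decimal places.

A = D + L + U where D = diag(1.9, -7.4, 7.3, -4.8).
T_GS = -(D+L)⁻¹U: row 0 first, T[0,3] = -(0.3)/(1.9) = -0.1579; later rows by forward substitution.
  T[0,:] = [+0.0000 +0.1579 +0.5263 -0.1579]
  T[1,:] = [+0.0000 +0.0683 +0.5654 -0.1629]
  T[2,:] = [+0.0000 -0.0292 -0.1992 -0.4491]
  T[3,:] = [+0.0000 -0.0914 -0.4181 +0.1548]
|λ(T)| sorted: 0.5054, 0.4267, 0.0548, 0.0000.
ρ = 0.5054; 0.5054 < 1, so it converges for any x₀.

0.5054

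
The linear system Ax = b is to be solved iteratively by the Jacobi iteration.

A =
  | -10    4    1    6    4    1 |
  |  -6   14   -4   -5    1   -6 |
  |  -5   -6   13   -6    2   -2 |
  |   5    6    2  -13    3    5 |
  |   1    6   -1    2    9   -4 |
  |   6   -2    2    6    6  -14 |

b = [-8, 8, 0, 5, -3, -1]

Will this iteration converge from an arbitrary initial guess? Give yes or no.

A = D + L + U where D = diag(-10, 14, 13, -13, 9, -14).
Jacobi: T = -D⁻¹(L+U), T[4,1] = -(6)/(9) = -0.6667; T[4,4] = 0.
  T[0,:] = [+0.0000  +0.4000  +0.1000  +0.6000  +0.4000  +0.1000]
  T[1,:] = [+0.4286  +0.0000  +0.2857  +0.3571  -0.0714  +0.4286]
  T[2,:] = [+0.3846  +0.4615  +0.0000  +0.4615  -0.1538  +0.1538]
  T[3,:] = [+0.3846  +0.4615  +0.1538  +0.0000  +0.2308  +0.3846]
  T[4,:] = [-0.1111  -0.6667  +0.1111  -0.2222  +0.0000  +0.4444]
  T[5,:] = [+0.4286  -0.1429  +0.1429  +0.4286  +0.4286  +0.0000]
|λ(T)| sorted: 1.1327, 0.6151, 0.6151, 0.5550, 0.4072, 0.2019.
spectral radius ρ = 1.1327; 1.1327 > 1, so it fails to converge.

no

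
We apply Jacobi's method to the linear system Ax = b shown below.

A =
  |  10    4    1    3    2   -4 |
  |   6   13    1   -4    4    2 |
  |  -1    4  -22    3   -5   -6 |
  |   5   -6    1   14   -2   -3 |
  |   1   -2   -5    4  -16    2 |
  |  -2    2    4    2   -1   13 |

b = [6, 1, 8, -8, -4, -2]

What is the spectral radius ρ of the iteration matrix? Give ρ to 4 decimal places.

Split A = D + L + U, D = diag(10, 13, -22, 14, -16, 13).
Jacobi T = -D⁻¹(L+U): T[4,5] = -(2)/(-16) = +0.1250; T[4,4] = 0.
  T[0,:] = [+0.0000  -0.4000  -0.1000  -0.3000  -0.2000  +0.4000]
  T[1,:] = [-0.4615  +0.0000  -0.0769  +0.3077  -0.3077  -0.1538]
  T[2,:] = [-0.0455  +0.1818  +0.0000  +0.1364  -0.2273  -0.2727]
  T[3,:] = [-0.3571  +0.4286  -0.0714  +0.0000  +0.1429  +0.2143]
  T[4,:] = [+0.0625  -0.1250  -0.3125  +0.2500  +0.0000  +0.1250]
  T[5,:] = [+0.1538  -0.1538  -0.3077  -0.1538  +0.0769  +0.0000]
|roots of det(T-λI)|: 0.8545, 0.4990, 0.4990, 0.4347, 0.2568, 0.2568.
ρ = 0.8545; 0.8545 < 1, so it converges for any x₀.

0.8545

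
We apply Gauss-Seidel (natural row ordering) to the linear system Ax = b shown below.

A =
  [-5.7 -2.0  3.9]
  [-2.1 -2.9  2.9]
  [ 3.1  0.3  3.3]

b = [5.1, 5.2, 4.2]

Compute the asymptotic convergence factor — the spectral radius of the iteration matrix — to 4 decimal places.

Let D = diag(-5.7, -2.9, 3.3); L, U the strict triangles.
T_GS = -(D+L)⁻¹U: row 0 first, T[0,2] = -(3.9)/(-5.7) = +0.6842; later rows by forward substitution.
  T[0,:] = [+0.0000, -0.3509, +0.6842]
  T[1,:] = [+0.0000, +0.2541, +0.5045]
  T[2,:] = [+0.0000, +0.3065, -0.6886]
|roots of det(T-λI)|: 0.8311, 0.3966, 0.0000.
ρ(T) = max|λ| = 0.8311; 0.8311 < 1, so it converges for any x₀.

0.8311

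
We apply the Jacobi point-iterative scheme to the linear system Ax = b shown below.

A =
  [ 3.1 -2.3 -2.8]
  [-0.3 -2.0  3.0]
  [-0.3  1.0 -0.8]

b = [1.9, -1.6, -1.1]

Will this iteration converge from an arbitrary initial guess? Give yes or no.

Write A = D+L+U with D = diag(3.1, -2, -0.8).
T_J = -D⁻¹(L+U): T[2,1] = -(1)/(-0.8) = +1.2500; T[2,2] = 0.
  T[0,:] = [+0.0000, +0.7419, +0.9032]
  T[1,:] = [-0.1500, +0.0000, +1.5000]
  T[2,:] = [-0.3750, +1.2500, +0.0000]
|eigenvalues of T|: 1.3622, 0.8634, 0.4988.
spectral radius ρ = 1.3622; 1.3622 > 1, so it fails to converge.

no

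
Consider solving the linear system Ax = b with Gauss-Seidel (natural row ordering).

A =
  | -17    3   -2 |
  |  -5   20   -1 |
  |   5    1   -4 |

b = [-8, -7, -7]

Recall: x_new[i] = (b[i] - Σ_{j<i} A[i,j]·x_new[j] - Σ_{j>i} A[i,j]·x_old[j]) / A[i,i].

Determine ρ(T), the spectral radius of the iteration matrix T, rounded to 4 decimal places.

0.1647

Diagonal D = diag(-17, 20, -4); L, U strict lower/upper.
T_GS = -(D+L)⁻¹U: row 0 first, T[0,2] = -(-2)/(-17) = -0.1176; later rows by forward substitution.
  T[0,:] = [+0.0000, +0.1765, -0.1176]
  T[1,:] = [+0.0000, +0.0441, +0.0206]
  T[2,:] = [+0.0000, +0.2316, -0.1419]
|roots of det(T-λI)|: 0.1647, 0.0669, 0.0000.
spectral radius ρ = 0.1647; 0.1647 < 1, so it converges for any x₀.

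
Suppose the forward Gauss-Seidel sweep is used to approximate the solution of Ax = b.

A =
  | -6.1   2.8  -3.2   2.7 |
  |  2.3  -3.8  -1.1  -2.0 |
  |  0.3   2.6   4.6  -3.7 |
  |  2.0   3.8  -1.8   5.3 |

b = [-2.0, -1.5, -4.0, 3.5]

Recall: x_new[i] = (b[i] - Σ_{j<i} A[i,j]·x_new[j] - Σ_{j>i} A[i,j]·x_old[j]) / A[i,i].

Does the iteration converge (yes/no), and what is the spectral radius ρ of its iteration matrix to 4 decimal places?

no, ρ = 1.4298

Let D = diag(-6.1, -3.8, 4.6, 5.3); L, U the strict triangles.
T_GS = -(D+L)⁻¹U: row 0 first, T[0,1] = -(2.8)/(-6.1) = +0.4590; later rows by forward substitution.
  T[0,:] = [+0.0000, +0.4590, -0.5246, +0.4426]
  T[1,:] = [+0.0000, +0.2778, -0.6070, -0.2584]
  T[2,:] = [+0.0000, -0.1870, +0.3773, +0.9215]
  T[3,:] = [+0.0000, -0.4359, +0.7613, +0.3312]
|λ(T)| sorted: 1.4298, 0.3665, 0.0770, 0.0000.
ρ(T) = max|λ| = 1.4298; 1.4298 > 1 ⇒ diverges.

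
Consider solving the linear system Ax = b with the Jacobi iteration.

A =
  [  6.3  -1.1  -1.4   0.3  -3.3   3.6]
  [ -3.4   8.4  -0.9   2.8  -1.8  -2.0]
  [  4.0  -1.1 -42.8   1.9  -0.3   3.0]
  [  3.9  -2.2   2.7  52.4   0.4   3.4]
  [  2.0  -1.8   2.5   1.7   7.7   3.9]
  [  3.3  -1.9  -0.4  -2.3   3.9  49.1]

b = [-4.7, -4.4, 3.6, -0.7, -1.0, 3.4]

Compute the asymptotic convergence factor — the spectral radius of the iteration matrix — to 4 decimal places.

Diagonal D = diag(6.3, 8.4, -42.8, 52.4, 7.7, 49.1); L, U strict lower/upper.
T_J = -D⁻¹(L+U): T[1,4] = -(-1.8)/(8.4) = +0.2143; T[1,1] = 0.
  T[0,:] = [+0.0000, +0.1746, +0.2222, -0.0476, +0.5238, -0.5714]
  T[1,:] = [+0.4048, +0.0000, +0.1071, -0.3333, +0.2143, +0.2381]
  T[2,:] = [+0.0935, -0.0257, +0.0000, +0.0444, -0.0070, +0.0701]
  T[3,:] = [-0.0744, +0.0420, -0.0515, +0.0000, -0.0076, -0.0649]
  T[4,:] = [-0.2597, +0.2338, -0.3247, -0.2208, +0.0000, -0.5065]
  T[5,:] = [-0.0672, +0.0387, +0.0081, +0.0468, -0.0794, +0.0000]
|λ(T)| sorted: 0.3611, 0.2829, 0.2829, 0.1128, 0.0929, 0.0929.
ρ = 0.3611; 0.3611 < 1, so it converges for any x₀.

0.3611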